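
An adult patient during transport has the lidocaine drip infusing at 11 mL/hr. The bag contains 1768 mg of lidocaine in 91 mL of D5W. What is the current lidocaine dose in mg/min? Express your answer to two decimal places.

Concentration = 1768 mg ÷ 91 mL = 19.42857 mg/mL
Drug rate = 11 mL/hr × 19.42857 mg/mL = 213.7143 mg/hr
213.7143 mg/hr ÷ 60 min/hr = 3.561905 mg/min

3.56 mg/min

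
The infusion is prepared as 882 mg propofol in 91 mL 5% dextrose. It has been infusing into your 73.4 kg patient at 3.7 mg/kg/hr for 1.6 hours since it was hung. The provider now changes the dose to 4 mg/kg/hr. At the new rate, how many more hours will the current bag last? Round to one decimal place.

1.5 hours

Initial rate:
Dose = 3.7 mg/kg/hr × 73.4 kg = 271.58 mg/hr
Concentration = 882 mg ÷ 91 mL = 9.692308 mg/mL
Rate = 271.58 mg/hr ÷ 9.692308 mg/mL = 28.02016 mL/hr
Volume infused so far = 28.02016 mL/hr × 1.6 hr = 44.83225 mL
Volume remaining = 91 − 44.83225 = 46.16775 mL
New rate:
Dose = 4 mg/kg/hr × 73.4 kg = 293.6 mg/hr
Rate = 293.6 mg/hr ÷ 9.692308 mg/mL = 30.29206 mL/hr
Time remaining = 46.16775 mL ÷ 30.29206 mL/hr = 1.524087 hr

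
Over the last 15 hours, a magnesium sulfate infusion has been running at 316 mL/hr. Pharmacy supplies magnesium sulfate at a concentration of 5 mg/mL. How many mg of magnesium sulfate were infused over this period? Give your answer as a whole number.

23700 mg

Drug rate = 316 mL/hr × 5 mg/mL = 1580 mg/hr
Total = 1580 mg/hr × 15 hr = 23700 mg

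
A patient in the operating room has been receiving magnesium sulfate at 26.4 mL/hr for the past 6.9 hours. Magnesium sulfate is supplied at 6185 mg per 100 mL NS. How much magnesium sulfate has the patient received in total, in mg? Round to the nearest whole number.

Concentration = 6185 mg ÷ 100 mL = 61.85 mg/mL
Drug rate = 26.4 mL/hr × 61.85 mg/mL = 1632.84 mg/hr
Total = 1632.84 mg/hr × 6.9 hr = 11266.6 mg

11267 mg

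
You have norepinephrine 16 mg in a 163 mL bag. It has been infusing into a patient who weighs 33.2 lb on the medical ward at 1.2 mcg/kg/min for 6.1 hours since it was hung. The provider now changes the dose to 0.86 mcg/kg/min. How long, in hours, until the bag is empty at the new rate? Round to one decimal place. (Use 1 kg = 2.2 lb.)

12.0 hours

Initial rate:
Weight = 33.2 lb ÷ 2.2 lb/kg = 15.09091 kg
Dose = 1.2 mcg/kg/min × 15.09091 kg = 18.10909 mcg/min
18.10909 mcg/min × 60 min/hr = 1086.545 mcg/hr
Concentration = 16 mg ÷ 163 mL = 0.09815951 mg/mL = 98.15951 mcg/mL
Rate = 1086.545 mcg/hr ÷ 98.15951 mcg/mL = 11.06918 mL/hr
Volume infused so far = 11.06918 mL/hr × 6.1 hr = 67.52201 mL
Volume remaining = 163 − 67.52201 = 95.47799 mL
New rate:
Dose = 0.86 mcg/kg/min × 15.09091 kg = 12.97818 mcg/min
12.97818 mcg/min × 60 min/hr = 778.6909 mcg/hr
Rate = 778.6909 mcg/hr ÷ 98.15951 mcg/mL = 7.932914 mL/hr
Time remaining = 95.47799 mL ÷ 7.932914 mL/hr = 12.03568 hr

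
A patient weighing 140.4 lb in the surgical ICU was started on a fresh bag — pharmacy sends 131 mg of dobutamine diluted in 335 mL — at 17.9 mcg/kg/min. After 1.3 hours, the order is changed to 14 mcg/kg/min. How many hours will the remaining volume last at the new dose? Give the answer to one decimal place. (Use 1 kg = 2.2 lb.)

0.8 hours

Initial rate:
Weight = 140.4 lb ÷ 2.2 lb/kg = 63.81818 kg
Dose = 17.9 mcg/kg/min × 63.81818 kg = 1142.345 mcg/min
1142.345 mcg/min × 60 min/hr = 68540.73 mcg/hr
Concentration = 131 mg ÷ 335 mL = 0.3910448 mg/mL = 391.0448 mcg/mL
Rate = 68540.73 mcg/hr ÷ 391.0448 mcg/mL = 175.2759 mL/hr
Volume infused so far = 175.2759 mL/hr × 1.3 hr = 227.8587 mL
Volume remaining = 335 − 227.8587 = 107.1413 mL
New rate:
Dose = 14 mcg/kg/min × 63.81818 kg = 893.4545 mcg/min
893.4545 mcg/min × 60 min/hr = 53607.27 mcg/hr
Rate = 53607.27 mcg/hr ÷ 391.0448 mcg/mL = 137.0873 mL/hr
Time remaining = 107.1413 mL ÷ 137.0873 mL/hr = 0.7815554 hr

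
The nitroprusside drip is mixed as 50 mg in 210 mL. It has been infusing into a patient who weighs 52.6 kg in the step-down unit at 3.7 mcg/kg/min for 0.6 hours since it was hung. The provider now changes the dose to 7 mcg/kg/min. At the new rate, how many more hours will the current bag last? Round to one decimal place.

1.9 hours

Initial rate:
Dose = 3.7 mcg/kg/min × 52.6 kg = 194.62 mcg/min
194.62 mcg/min × 60 min/hr = 11677.2 mcg/hr
Concentration = 50 mg ÷ 210 mL = 0.2380952 mg/mL = 238.0952 mcg/mL
Rate = 11677.2 mcg/hr ÷ 238.0952 mcg/mL = 49.04424 mL/hr
Volume infused so far = 49.04424 mL/hr × 0.6 hr = 29.42654 mL
Volume remaining = 210 − 29.42654 = 180.5735 mL
New rate:
Dose = 7 mcg/kg/min × 52.6 kg = 368.2 mcg/min
368.2 mcg/min × 60 min/hr = 22092 mcg/hr
Rate = 22092 mcg/hr ÷ 238.0952 mcg/mL = 92.7864 mL/hr
Time remaining = 180.5735 mL ÷ 92.7864 mL/hr = 1.94612 hr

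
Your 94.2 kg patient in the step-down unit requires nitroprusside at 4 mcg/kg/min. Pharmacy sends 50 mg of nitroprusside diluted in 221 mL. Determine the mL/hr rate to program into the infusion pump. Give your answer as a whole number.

100 mL/hr

Dose = 4 mcg/kg/min × 94.2 kg = 376.8 mcg/min
376.8 mcg/min × 60 min/hr = 22608 mcg/hr
Concentration = 50 mg ÷ 221 mL = 0.2262443 mg/mL = 226.2443 mcg/mL
Rate = 22608 mcg/hr ÷ 226.2443 mcg/mL = 99.92736 mL/hr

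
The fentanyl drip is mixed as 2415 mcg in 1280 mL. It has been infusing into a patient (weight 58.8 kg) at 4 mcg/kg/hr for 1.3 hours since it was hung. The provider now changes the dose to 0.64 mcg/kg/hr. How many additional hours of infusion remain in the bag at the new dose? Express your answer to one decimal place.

56.0 hours

Initial rate:
Dose = 4 mcg/kg/hr × 58.8 kg = 235.2 mcg/hr
Concentration = 2415 mcg ÷ 1280 mL = 1.886719 mcg/mL
Rate = 235.2 mcg/hr ÷ 1.886719 mcg/mL = 124.6609 mL/hr
Volume infused so far = 124.6609 mL/hr × 1.3 hr = 162.0591 mL
Volume remaining = 1280 − 162.0591 = 1117.941 mL
New rate:
Dose = 0.64 mcg/kg/hr × 58.8 kg = 37.632 mcg/hr
Rate = 37.632 mcg/hr ÷ 1.886719 mcg/mL = 19.94574 mL/hr
Time remaining = 1117.941 mL ÷ 19.94574 mL/hr = 56.04911 hr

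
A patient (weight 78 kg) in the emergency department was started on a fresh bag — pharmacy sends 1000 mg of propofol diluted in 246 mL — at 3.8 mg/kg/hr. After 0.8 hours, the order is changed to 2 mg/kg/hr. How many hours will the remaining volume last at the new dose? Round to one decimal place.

Initial rate:
Dose = 3.8 mg/kg/hr × 78 kg = 296.4 mg/hr
Concentration = 1000 mg ÷ 246 mL = 4.065041 mg/mL
Rate = 296.4 mg/hr ÷ 4.065041 mg/mL = 72.9144 mL/hr
Volume infused so far = 72.9144 mL/hr × 0.8 hr = 58.33152 mL
Volume remaining = 246 − 58.33152 = 187.6685 mL
New rate:
Dose = 2 mg/kg/hr × 78 kg = 156 mg/hr
Rate = 156 mg/hr ÷ 4.065041 mg/mL = 38.376 mL/hr
Time remaining = 187.6685 mL ÷ 38.376 mL/hr = 4.890256 hr

4.9 hours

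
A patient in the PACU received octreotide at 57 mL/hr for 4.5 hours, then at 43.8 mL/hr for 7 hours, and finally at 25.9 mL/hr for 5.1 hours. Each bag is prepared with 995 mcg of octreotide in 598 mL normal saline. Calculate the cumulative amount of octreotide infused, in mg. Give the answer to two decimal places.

Concentration = 995 mcg ÷ 598 mL = 1.66388 mcg/mL
Stage 1: 57 mL/hr × 4.5 hr = 256.5 mL → 256.5 mL × 1.66388 mcg/mL = 426.7851 mcg
Stage 2: 43.8 mL/hr × 7 hr = 306.6 mL → 306.6 mL × 1.66388 mcg/mL = 510.1455 mcg
Stage 3: 25.9 mL/hr × 5.1 hr = 132.09 mL → 132.09 mL × 1.66388 mcg/mL = 219.7819 mcg
Total = 426.7851 + 510.1455 + 219.7819 = 1156.712 mcg = 1.156712 mg

1.16 mg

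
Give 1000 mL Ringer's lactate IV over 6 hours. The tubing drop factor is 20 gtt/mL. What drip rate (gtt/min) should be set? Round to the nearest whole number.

56 gtt/min

1000 mL ÷ (6 hr × 60 = 360 min) = 2.777778 mL/min
2.777778 mL/min × 20 gtt/mL = 55.55556 gtt/min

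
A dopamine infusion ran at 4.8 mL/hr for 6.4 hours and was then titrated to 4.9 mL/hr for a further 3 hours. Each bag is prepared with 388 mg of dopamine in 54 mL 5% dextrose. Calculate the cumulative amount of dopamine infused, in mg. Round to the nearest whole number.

Concentration = 388 mg ÷ 54 mL = 7.185185 mg/mL
Stage 1: 4.8 mL/hr × 6.4 hr = 30.72 mL → 30.72 mL × 7.185185 mg/mL = 220.7289 mg
Stage 2: 4.9 mL/hr × 3 hr = 14.7 mL → 14.7 mL × 7.185185 mg/mL = 105.6222 mg
Total = 220.7289 + 105.6222 = 326.3511 mg

326 mg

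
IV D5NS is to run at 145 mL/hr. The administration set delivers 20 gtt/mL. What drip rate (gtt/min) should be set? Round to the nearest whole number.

48 gtt/min

145 mL/hr ÷ 60 min/hr = 2.416667 mL/min
2.416667 mL/min × 20 gtt/mL = 48.33333 gtt/min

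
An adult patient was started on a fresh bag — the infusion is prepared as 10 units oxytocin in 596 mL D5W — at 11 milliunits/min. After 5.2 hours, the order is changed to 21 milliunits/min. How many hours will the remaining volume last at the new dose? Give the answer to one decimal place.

Initial rate:
11 milliunits/min × 60 min/hr = 660 milliunits/hr
Concentration = 10 units ÷ 596 mL = 0.01677852 units/mL = 16.77852 milliunits/mL
Rate = 660 milliunits/hr ÷ 16.77852 milliunits/mL = 39.336 mL/hr
Volume infused so far = 39.336 mL/hr × 5.2 hr = 204.5472 mL
Volume remaining = 596 − 204.5472 = 391.4528 mL
New rate:
21 milliunits/min × 60 min/hr = 1260 milliunits/hr
Rate = 1260 milliunits/hr ÷ 16.77852 milliunits/mL = 75.096 mL/hr
Time remaining = 391.4528 mL ÷ 75.096 mL/hr = 5.212698 hr

5.2 hours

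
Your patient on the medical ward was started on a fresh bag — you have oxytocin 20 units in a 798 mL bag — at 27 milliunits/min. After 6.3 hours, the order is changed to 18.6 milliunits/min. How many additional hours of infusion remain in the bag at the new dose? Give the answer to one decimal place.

Initial rate:
27 milliunits/min × 60 min/hr = 1620 milliunits/hr
Concentration = 20 units ÷ 798 mL = 0.02506266 units/mL = 25.06266 milliunits/mL
Rate = 1620 milliunits/hr ÷ 25.06266 milliunits/mL = 64.638 mL/hr
Volume infused so far = 64.638 mL/hr × 6.3 hr = 407.2194 mL
Volume remaining = 798 − 407.2194 = 390.7806 mL
New rate:
18.6 milliunits/min × 60 min/hr = 1116 milliunits/hr
Rate = 1116 milliunits/hr ÷ 25.06266 milliunits/mL = 44.5284 mL/hr
Time remaining = 390.7806 mL ÷ 44.5284 mL/hr = 8.775986 hr

8.8 hours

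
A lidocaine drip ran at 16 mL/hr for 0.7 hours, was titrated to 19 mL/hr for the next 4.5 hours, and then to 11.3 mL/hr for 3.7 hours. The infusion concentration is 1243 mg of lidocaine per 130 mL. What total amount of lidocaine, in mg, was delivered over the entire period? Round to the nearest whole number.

Concentration = 1243 mg ÷ 130 mL = 9.561538 mg/mL
Stage 1: 16 mL/hr × 0.7 hr = 11.2 mL → 11.2 mL × 9.561538 mg/mL = 107.0892 mg
Stage 2: 19 mL/hr × 4.5 hr = 85.5 mL → 85.5 mL × 9.561538 mg/mL = 817.5115 mg
Stage 3: 11.3 mL/hr × 3.7 hr = 41.81 mL → 41.81 mL × 9.561538 mg/mL = 399.7679 mg
Total = 107.0892 + 817.5115 + 399.7679 = 1324.369 mg

1324 mg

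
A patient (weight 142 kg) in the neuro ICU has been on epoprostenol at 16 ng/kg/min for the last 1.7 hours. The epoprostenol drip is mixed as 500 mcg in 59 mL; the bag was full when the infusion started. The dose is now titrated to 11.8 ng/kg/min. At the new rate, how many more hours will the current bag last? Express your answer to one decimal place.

2.7 hours

Initial rate:
Dose = 16 ng/kg/min × 142 kg = 2272 ng/min
2272 ng/min × 60 min/hr = 136320 ng/hr
Concentration = 500 mcg ÷ 59 mL = 8.474576 mcg/mL = 8474.576 ng/mL
Rate = 136320 ng/hr ÷ 8474.576 ng/mL = 16.08576 mL/hr
Volume infused so far = 16.08576 mL/hr × 1.7 hr = 27.34579 mL
Volume remaining = 59 − 27.34579 = 31.65421 mL
New rate:
Dose = 11.8 ng/kg/min × 142 kg = 1675.6 ng/min
1675.6 ng/min × 60 min/hr = 100536 ng/hr
Rate = 100536 ng/hr ÷ 8474.576 ng/mL = 11.86325 mL/hr
Time remaining = 31.65421 mL ÷ 11.86325 mL/hr = 2.668258 hr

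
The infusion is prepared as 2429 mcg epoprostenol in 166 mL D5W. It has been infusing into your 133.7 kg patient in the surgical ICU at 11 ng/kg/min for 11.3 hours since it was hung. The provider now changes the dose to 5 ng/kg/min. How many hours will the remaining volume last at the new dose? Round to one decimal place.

35.7 hours

Initial rate:
Dose = 11 ng/kg/min × 133.7 kg = 1470.7 ng/min
1470.7 ng/min × 60 min/hr = 88242 ng/hr
Concentration = 2429 mcg ÷ 166 mL = 14.63253 mcg/mL = 14632.53 ng/mL
Rate = 88242 ng/hr ÷ 14632.53 ng/mL = 6.030536 mL/hr
Volume infused so far = 6.030536 mL/hr × 11.3 hr = 68.14506 mL
Volume remaining = 166 − 68.14506 = 97.85494 mL
New rate:
Dose = 5 ng/kg/min × 133.7 kg = 668.5 ng/min
668.5 ng/min × 60 min/hr = 40110 ng/hr
Rate = 40110 ng/hr ÷ 14632.53 ng/mL = 2.741153 mL/hr
Time remaining = 97.85494 mL ÷ 2.741153 mL/hr = 35.69846 hr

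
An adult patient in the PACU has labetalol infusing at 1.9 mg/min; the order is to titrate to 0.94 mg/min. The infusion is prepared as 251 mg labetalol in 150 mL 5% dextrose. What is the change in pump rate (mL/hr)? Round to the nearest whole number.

34 mL/hr

At the current dose:
1.9 mg/min × 60 min/hr = 114 mg/hr
Concentration = 251 mg ÷ 150 mL = 1.673333 mg/mL
Rate = 114 mg/hr ÷ 1.673333 mg/mL = 68.12749 mL/hr
At the new dose:
0.94 mg/min × 60 min/hr = 56.4 mg/hr
Rate = 56.4 mg/hr ÷ 1.673333 mg/mL = 33.70518 mL/hr
Change = 33.70518 − 68.12749 = -34.42231 mL/hr → 34.42231 mL/hr decrease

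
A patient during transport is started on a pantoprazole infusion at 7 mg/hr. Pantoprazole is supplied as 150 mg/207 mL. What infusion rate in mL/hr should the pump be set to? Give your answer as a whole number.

10 mL/hr

Concentration = 150 mg ÷ 207 mL = 0.7246377 mg/mL
Rate = 7 mg/hr ÷ 0.7246377 mg/mL = 9.66 mL/hr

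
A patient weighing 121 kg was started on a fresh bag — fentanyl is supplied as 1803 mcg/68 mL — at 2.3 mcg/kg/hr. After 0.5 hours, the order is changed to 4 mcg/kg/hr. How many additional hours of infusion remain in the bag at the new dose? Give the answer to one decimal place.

Initial rate:
Dose = 2.3 mcg/kg/hr × 121 kg = 278.3 mcg/hr
Concentration = 1803 mcg ÷ 68 mL = 26.51471 mcg/mL
Rate = 278.3 mcg/hr ÷ 26.51471 mcg/mL = 10.49606 mL/hr
Volume infused so far = 10.49606 mL/hr × 0.5 hr = 5.248031 mL
Volume remaining = 68 − 5.248031 = 62.75197 mL
New rate:
Dose = 4 mcg/kg/hr × 121 kg = 484 mcg/hr
Rate = 484 mcg/hr ÷ 26.51471 mcg/mL = 18.25402 mL/hr
Time remaining = 62.75197 mL ÷ 18.25402 mL/hr = 3.437707 hr

3.4 hours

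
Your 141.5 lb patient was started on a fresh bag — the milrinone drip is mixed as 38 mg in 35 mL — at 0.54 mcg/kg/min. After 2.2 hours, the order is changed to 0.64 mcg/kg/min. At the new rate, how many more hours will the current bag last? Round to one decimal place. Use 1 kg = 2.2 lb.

13.5 hours

Initial rate:
Weight = 141.5 lb ÷ 2.2 lb/kg = 64.31818 kg
Dose = 0.54 mcg/kg/min × 64.31818 kg = 34.73182 mcg/min
34.73182 mcg/min × 60 min/hr = 2083.909 mcg/hr
Concentration = 38 mg ÷ 35 mL = 1.085714 mg/mL = 1085.714 mcg/mL
Rate = 2083.909 mcg/hr ÷ 1085.714 mcg/mL = 1.91939 mL/hr
Volume infused so far = 1.91939 mL/hr × 2.2 hr = 4.222658 mL
Volume remaining = 35 − 4.222658 = 30.77734 mL
New rate:
Dose = 0.64 mcg/kg/min × 64.31818 kg = 41.16364 mcg/min
41.16364 mcg/min × 60 min/hr = 2469.818 mcg/hr
Rate = 2469.818 mcg/hr ÷ 1085.714 mcg/mL = 2.274833 mL/hr
Time remaining = 30.77734 mL ÷ 2.274833 mL/hr = 13.5295 hr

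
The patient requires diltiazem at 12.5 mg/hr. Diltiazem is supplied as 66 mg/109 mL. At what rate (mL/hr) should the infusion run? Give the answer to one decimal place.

Concentration = 66 mg ÷ 109 mL = 0.6055046 mg/mL
Rate = 12.5 mg/hr ÷ 0.6055046 mg/mL = 20.64394 mL/hr

20.6 mL/hr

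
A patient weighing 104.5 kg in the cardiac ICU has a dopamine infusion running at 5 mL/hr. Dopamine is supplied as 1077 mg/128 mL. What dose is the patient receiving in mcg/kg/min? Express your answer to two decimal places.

6.71 mcg/kg/min

Concentration = 1077 mg ÷ 128 mL = 8.414062 mg/mL = 8414.062 mcg/mL
Drug rate = 5 mL/hr × 8414.062 mcg/mL = 42070.31 mcg/hr
42070.31 mcg/hr ÷ 60 min/hr = 701.1719 mcg/min
701.1719 mcg/min ÷ 104.5 kg = 6.709779 mcg/kg/min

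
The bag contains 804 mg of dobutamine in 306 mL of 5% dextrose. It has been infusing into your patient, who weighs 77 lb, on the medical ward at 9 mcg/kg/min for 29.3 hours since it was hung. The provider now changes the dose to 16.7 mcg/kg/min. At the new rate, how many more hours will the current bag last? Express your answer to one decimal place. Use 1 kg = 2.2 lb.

7.1 hours

Initial rate:
Weight = 77 lb ÷ 2.2 lb/kg = 35 kg
Dose = 9 mcg/kg/min × 35 kg = 315 mcg/min
315 mcg/min × 60 min/hr = 18900 mcg/hr
Concentration = 804 mg ÷ 306 mL = 2.627451 mg/mL = 2627.451 mcg/mL
Rate = 18900 mcg/hr ÷ 2627.451 mcg/mL = 7.193284 mL/hr
Volume infused so far = 7.193284 mL/hr × 29.3 hr = 210.7632 mL
Volume remaining = 306 − 210.7632 = 95.23679 mL
New rate:
Dose = 16.7 mcg/kg/min × 35 kg = 584.5 mcg/min
584.5 mcg/min × 60 min/hr = 35070 mcg/hr
Rate = 35070 mcg/hr ÷ 2627.451 mcg/mL = 13.34754 mL/hr
Time remaining = 95.23679 mL ÷ 13.34754 mL/hr = 7.135158 hr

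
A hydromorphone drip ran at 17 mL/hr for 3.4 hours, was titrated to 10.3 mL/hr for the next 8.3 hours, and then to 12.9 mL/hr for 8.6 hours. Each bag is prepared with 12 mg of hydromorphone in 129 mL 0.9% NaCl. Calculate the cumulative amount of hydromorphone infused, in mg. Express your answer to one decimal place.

23.6 mg

Concentration = 12 mg ÷ 129 mL = 0.09302326 mg/mL
Stage 1: 17 mL/hr × 3.4 hr = 57.8 mL → 57.8 mL × 0.09302326 mg/mL = 5.376744 mg
Stage 2: 10.3 mL/hr × 8.3 hr = 85.49 mL → 85.49 mL × 0.09302326 mg/mL = 7.952558 mg
Stage 3: 12.9 mL/hr × 8.6 hr = 110.94 mL → 110.94 mL × 0.09302326 mg/mL = 10.32 mg
Total = 5.376744 + 7.952558 + 10.32 = 23.6493 mg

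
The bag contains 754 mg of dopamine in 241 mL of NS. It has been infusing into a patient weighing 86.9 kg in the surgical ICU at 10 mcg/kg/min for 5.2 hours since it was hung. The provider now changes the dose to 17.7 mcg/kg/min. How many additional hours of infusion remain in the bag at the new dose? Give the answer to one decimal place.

5.2 hours

Initial rate:
Dose = 10 mcg/kg/min × 86.9 kg = 869 mcg/min
869 mcg/min × 60 min/hr = 52140 mcg/hr
Concentration = 754 mg ÷ 241 mL = 3.128631 mg/mL = 3128.631 mcg/mL
Rate = 52140 mcg/hr ÷ 3128.631 mcg/mL = 16.66544 mL/hr
Volume infused so far = 16.66544 mL/hr × 5.2 hr = 86.66028 mL
Volume remaining = 241 − 86.66028 = 154.3397 mL
New rate:
Dose = 17.7 mcg/kg/min × 86.9 kg = 1538.13 mcg/min
1538.13 mcg/min × 60 min/hr = 92287.8 mcg/hr
Rate = 92287.8 mcg/hr ÷ 3128.631 mcg/mL = 29.49782 mL/hr
Time remaining = 154.3397 mL ÷ 29.49782 mL/hr = 5.232241 hr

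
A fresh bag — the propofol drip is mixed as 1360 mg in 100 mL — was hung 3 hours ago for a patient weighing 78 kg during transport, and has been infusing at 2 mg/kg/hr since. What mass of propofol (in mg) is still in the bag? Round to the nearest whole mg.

892 mg

Dose = 2 mg/kg/hr × 78 kg = 156 mg/hr
Concentration = 1360 mg ÷ 100 mL = 13.6 mg/mL
Rate = 156 mg/hr ÷ 13.6 mg/mL = 11.47059 mL/hr
Volume infused = 11.47059 mL/hr × 3 hr = 34.41176 mL
Volume remaining = 100 − 34.41176 = 65.58824 mL
Drug remaining = 65.58824 mL × 13.6 mg/mL = 892 mg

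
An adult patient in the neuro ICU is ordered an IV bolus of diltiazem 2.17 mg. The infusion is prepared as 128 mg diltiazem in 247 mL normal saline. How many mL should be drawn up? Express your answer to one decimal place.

4.2 mL

Concentration = 128 mg ÷ 247 mL = 0.5182186 mg/mL
Volume = 2.17 mg ÷ 0.5182186 mg/mL = 4.187422 mL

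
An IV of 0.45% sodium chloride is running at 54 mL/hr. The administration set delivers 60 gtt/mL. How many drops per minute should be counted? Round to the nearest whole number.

54 mL/hr ÷ 60 min/hr = 0.9 mL/min
0.9 mL/min × 60 gtt/mL = 54 gtt/min

54 gtt/min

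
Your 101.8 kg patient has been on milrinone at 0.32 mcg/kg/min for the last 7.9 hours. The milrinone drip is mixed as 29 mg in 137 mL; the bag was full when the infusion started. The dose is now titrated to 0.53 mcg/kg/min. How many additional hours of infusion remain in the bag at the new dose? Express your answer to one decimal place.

Initial rate:
Dose = 0.32 mcg/kg/min × 101.8 kg = 32.576 mcg/min
32.576 mcg/min × 60 min/hr = 1954.56 mcg/hr
Concentration = 29 mg ÷ 137 mL = 0.2116788 mg/mL = 211.6788 mcg/mL
Rate = 1954.56 mcg/hr ÷ 211.6788 mcg/mL = 9.233611 mL/hr
Volume infused so far = 9.233611 mL/hr × 7.9 hr = 72.94553 mL
Volume remaining = 137 − 72.94553 = 64.05447 mL
New rate:
Dose = 0.53 mcg/kg/min × 101.8 kg = 53.954 mcg/min
53.954 mcg/min × 60 min/hr = 3237.24 mcg/hr
Rate = 3237.24 mcg/hr ÷ 211.6788 mcg/mL = 15.29317 mL/hr
Time remaining = 64.05447 mL ÷ 15.29317 mL/hr = 4.188437 hr

4.2 hours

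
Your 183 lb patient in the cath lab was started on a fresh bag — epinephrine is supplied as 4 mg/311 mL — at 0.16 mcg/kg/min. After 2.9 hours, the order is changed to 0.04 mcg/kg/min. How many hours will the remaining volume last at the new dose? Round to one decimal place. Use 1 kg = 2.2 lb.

8.4 hours

Initial rate:
Weight = 183 lb ÷ 2.2 lb/kg = 83.18182 kg
Dose = 0.16 mcg/kg/min × 83.18182 kg = 13.30909 mcg/min
13.30909 mcg/min × 60 min/hr = 798.5455 mcg/hr
Concentration = 4 mg ÷ 311 mL = 0.01286174 mg/mL = 12.86174 mcg/mL
Rate = 798.5455 mcg/hr ÷ 12.86174 mcg/mL = 62.08691 mL/hr
Volume infused so far = 62.08691 mL/hr × 2.9 hr = 180.052 mL
Volume remaining = 311 − 180.052 = 130.948 mL
New rate:
Dose = 0.04 mcg/kg/min × 83.18182 kg = 3.327273 mcg/min
3.327273 mcg/min × 60 min/hr = 199.6364 mcg/hr
Rate = 199.6364 mcg/hr ÷ 12.86174 mcg/mL = 15.52173 mL/hr
Time remaining = 130.948 mL ÷ 15.52173 mL/hr = 8.43643 hr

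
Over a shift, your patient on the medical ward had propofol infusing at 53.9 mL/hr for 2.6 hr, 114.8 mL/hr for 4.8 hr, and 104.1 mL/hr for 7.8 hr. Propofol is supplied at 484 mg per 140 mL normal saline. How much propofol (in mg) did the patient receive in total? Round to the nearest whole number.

Concentration = 484 mg ÷ 140 mL = 3.457143 mg/mL
Stage 1: 53.9 mL/hr × 2.6 hr = 140.14 mL → 140.14 mL × 3.457143 mg/mL = 484.484 mg
Stage 2: 114.8 mL/hr × 4.8 hr = 551.04 mL → 551.04 mL × 3.457143 mg/mL = 1905.024 mg
Stage 3: 104.1 mL/hr × 7.8 hr = 811.98 mL → 811.98 mL × 3.457143 mg/mL = 2807.131 mg
Total = 484.484 + 1905.024 + 2807.131 = 5196.639 mg

5197 mg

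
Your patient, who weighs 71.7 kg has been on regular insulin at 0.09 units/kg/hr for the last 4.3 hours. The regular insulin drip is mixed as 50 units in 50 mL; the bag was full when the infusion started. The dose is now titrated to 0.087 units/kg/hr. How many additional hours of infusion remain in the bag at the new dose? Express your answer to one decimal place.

3.6 hours

Initial rate:
Dose = 0.09 units/kg/hr × 71.7 kg = 6.453 units/hr
Concentration = 50 units ÷ 50 mL = 1 units/mL
Rate = 6.453 units/hr ÷ 1 units/mL = 6.453 mL/hr
Volume infused so far = 6.453 mL/hr × 4.3 hr = 27.7479 mL
Volume remaining = 50 − 27.7479 = 22.2521 mL
New rate:
Dose = 0.087 units/kg/hr × 71.7 kg = 6.2379 units/hr
Rate = 6.2379 units/hr ÷ 1 units/mL = 6.2379 mL/hr
Time remaining = 22.2521 mL ÷ 6.2379 mL/hr = 3.567242 hr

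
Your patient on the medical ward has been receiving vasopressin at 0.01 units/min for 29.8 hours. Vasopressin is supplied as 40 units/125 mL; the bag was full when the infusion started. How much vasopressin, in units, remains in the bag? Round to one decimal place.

0.01 units/min × 60 min/hr = 0.6 units/hr
Concentration = 40 units ÷ 125 mL = 0.32 units/mL
Rate = 0.6 units/hr ÷ 0.32 units/mL = 1.875 mL/hr
Volume infused = 1.875 mL/hr × 29.8 hr = 55.875 mL
Volume remaining = 125 − 55.875 = 69.125 mL
Drug remaining = 69.125 mL × 0.32 units/mL = 22.12 units

22.1 units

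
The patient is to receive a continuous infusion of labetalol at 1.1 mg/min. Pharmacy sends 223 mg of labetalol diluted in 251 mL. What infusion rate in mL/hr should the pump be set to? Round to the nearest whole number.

1.1 mg/min × 60 min/hr = 66 mg/hr
Concentration = 223 mg ÷ 251 mL = 0.8884462 mg/mL
Rate = 66 mg/hr ÷ 0.8884462 mg/mL = 74.287 mL/hr

74 mL/hr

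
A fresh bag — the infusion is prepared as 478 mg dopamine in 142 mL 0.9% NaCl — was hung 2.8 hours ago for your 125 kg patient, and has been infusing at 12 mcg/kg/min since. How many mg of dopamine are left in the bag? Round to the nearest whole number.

Dose = 12 mcg/kg/min × 125 kg = 1500 mcg/min
1500 mcg/min × 60 min/hr = 90000 mcg/hr
Concentration = 478 mg ÷ 142 mL = 3.366197 mg/mL = 3366.197 mcg/mL
Rate = 90000 mcg/hr ÷ 3366.197 mcg/mL = 26.7364 mL/hr
Volume infused = 26.7364 mL/hr × 2.8 hr = 74.86192 mL
Volume remaining = 142 − 74.86192 = 67.13808 mL
Drug remaining = 67.13808 mL × 3366.197 mcg/mL = 226000 mcg = 226 mg

226 mg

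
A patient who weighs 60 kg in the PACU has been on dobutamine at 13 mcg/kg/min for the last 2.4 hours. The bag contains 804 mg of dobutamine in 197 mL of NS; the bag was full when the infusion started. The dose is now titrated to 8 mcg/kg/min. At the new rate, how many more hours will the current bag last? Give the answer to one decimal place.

24.0 hours

Initial rate:
Dose = 13 mcg/kg/min × 60 kg = 780 mcg/min
780 mcg/min × 60 min/hr = 46800 mcg/hr
Concentration = 804 mg ÷ 197 mL = 4.081218 mg/mL = 4081.218 mcg/mL
Rate = 46800 mcg/hr ÷ 4081.218 mcg/mL = 11.46716 mL/hr
Volume infused so far = 11.46716 mL/hr × 2.4 hr = 27.52119 mL
Volume remaining = 197 − 27.52119 = 169.4788 mL
New rate:
Dose = 8 mcg/kg/min × 60 kg = 480 mcg/min
480 mcg/min × 60 min/hr = 28800 mcg/hr
Rate = 28800 mcg/hr ÷ 4081.218 mcg/mL = 7.056716 mL/hr
Time remaining = 169.4788 mL ÷ 7.056716 mL/hr = 24.01667 hr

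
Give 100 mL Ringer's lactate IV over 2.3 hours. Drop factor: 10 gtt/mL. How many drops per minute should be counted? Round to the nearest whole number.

100 mL ÷ (2.3 hr × 60 = 138 min) = 0.7246377 mL/min
0.7246377 mL/min × 10 gtt/mL = 7.246377 gtt/min

7 gtt/min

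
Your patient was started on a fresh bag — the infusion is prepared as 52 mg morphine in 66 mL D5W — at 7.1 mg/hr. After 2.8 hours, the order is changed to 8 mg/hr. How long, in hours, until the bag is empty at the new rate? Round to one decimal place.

Initial rate:
Concentration = 52 mg ÷ 66 mL = 0.7878788 mg/mL
Rate = 7.1 mg/hr ÷ 0.7878788 mg/mL = 9.011538 mL/hr
Volume infused so far = 9.011538 mL/hr × 2.8 hr = 25.23231 mL
Volume remaining = 66 − 25.23231 = 40.76769 mL
New rate:
Rate = 8 mg/hr ÷ 0.7878788 mg/mL = 10.15385 mL/hr
Time remaining = 40.76769 mL ÷ 10.15385 mL/hr = 4.015 hr

4.0 hours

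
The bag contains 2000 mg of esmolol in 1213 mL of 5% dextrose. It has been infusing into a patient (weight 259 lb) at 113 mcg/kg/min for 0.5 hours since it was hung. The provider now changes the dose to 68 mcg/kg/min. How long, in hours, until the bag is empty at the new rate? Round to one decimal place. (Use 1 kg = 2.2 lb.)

3.3 hours

Initial rate:
Weight = 259 lb ÷ 2.2 lb/kg = 117.7273 kg
Dose = 113 mcg/kg/min × 117.7273 kg = 13303.18 mcg/min
13303.18 mcg/min × 60 min/hr = 798190.9 mcg/hr
Concentration = 2000 mg ÷ 1213 mL = 1.648805 mg/mL = 1648.805 mcg/mL
Rate = 798190.9 mcg/hr ÷ 1648.805 mcg/mL = 484.1028 mL/hr
Volume infused so far = 484.1028 mL/hr × 0.5 hr = 242.0514 mL
Volume remaining = 1213 − 242.0514 = 970.9486 mL
New rate:
Dose = 68 mcg/kg/min × 117.7273 kg = 8005.455 mcg/min
8005.455 mcg/min × 60 min/hr = 480327.3 mcg/hr
Rate = 480327.3 mcg/hr ÷ 1648.805 mcg/mL = 291.3185 mL/hr
Time remaining = 970.9486 mL ÷ 291.3185 mL/hr = 3.332945 hr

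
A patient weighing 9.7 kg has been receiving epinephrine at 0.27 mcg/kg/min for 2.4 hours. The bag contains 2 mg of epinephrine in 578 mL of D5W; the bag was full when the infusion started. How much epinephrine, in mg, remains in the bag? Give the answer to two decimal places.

Dose = 0.27 mcg/kg/min × 9.7 kg = 2.619 mcg/min
2.619 mcg/min × 60 min/hr = 157.14 mcg/hr
Concentration = 2 mg ÷ 578 mL = 0.003460208 mg/mL = 3.460208 mcg/mL
Rate = 157.14 mcg/hr ÷ 3.460208 mcg/mL = 45.41346 mL/hr
Volume infused = 45.41346 mL/hr × 2.4 hr = 108.9923 mL
Volume remaining = 578 − 108.9923 = 469.0077 mL
Drug remaining = 469.0077 mL × 3.460208 mcg/mL = 1622.864 mcg = 1.622864 mg

1.62 mg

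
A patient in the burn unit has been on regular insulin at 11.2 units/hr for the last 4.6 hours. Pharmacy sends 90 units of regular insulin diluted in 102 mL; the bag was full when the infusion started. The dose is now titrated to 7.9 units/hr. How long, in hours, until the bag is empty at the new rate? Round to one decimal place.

Initial rate:
Concentration = 90 units ÷ 102 mL = 0.8823529 units/mL
Rate = 11.2 units/hr ÷ 0.8823529 units/mL = 12.69333 mL/hr
Volume infused so far = 12.69333 mL/hr × 4.6 hr = 58.38933 mL
Volume remaining = 102 − 58.38933 = 43.61067 mL
New rate:
Rate = 7.9 units/hr ÷ 0.8823529 units/mL = 8.953333 mL/hr
Time remaining = 43.61067 mL ÷ 8.953333 mL/hr = 4.870886 hr

4.9 hours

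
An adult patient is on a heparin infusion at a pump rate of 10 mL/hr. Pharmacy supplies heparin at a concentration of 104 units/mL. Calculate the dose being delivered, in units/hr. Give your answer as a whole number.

1040 units/hr

Drug rate = 10 mL/hr × 104 units/mL = 1040 units/hr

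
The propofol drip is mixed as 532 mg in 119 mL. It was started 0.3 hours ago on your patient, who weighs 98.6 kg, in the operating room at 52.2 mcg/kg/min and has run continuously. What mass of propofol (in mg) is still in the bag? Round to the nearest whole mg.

439 mg

Dose = 52.2 mcg/kg/min × 98.6 kg = 5146.92 mcg/min
5146.92 mcg/min × 60 min/hr = 308815.2 mcg/hr
Concentration = 532 mg ÷ 119 mL = 4.470588 mg/mL = 4470.588 mcg/mL
Rate = 308815.2 mcg/hr ÷ 4470.588 mcg/mL = 69.07708 mL/hr
Volume infused = 69.07708 mL/hr × 0.3 hr = 20.72313 mL
Volume remaining = 119 − 20.72313 = 98.27687 mL
Drug remaining = 98.27687 mL × 4470.588 mcg/mL = 439355.4 mcg = 439.3554 mg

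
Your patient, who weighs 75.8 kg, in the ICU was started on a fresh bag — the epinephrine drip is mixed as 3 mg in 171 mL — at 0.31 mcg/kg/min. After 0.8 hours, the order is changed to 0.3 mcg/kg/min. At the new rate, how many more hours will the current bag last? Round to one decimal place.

Initial rate:
Dose = 0.31 mcg/kg/min × 75.8 kg = 23.498 mcg/min
23.498 mcg/min × 60 min/hr = 1409.88 mcg/hr
Concentration = 3 mg ÷ 171 mL = 0.01754386 mg/mL = 17.54386 mcg/mL
Rate = 1409.88 mcg/hr ÷ 17.54386 mcg/mL = 80.36316 mL/hr
Volume infused so far = 80.36316 mL/hr × 0.8 hr = 64.29053 mL
Volume remaining = 171 − 64.29053 = 106.7095 mL
New rate:
Dose = 0.3 mcg/kg/min × 75.8 kg = 22.74 mcg/min
22.74 mcg/min × 60 min/hr = 1364.4 mcg/hr
Rate = 1364.4 mcg/hr ÷ 17.54386 mcg/mL = 77.7708 mL/hr
Time remaining = 106.7095 mL ÷ 77.7708 mL/hr = 1.372102 hr

1.4 hours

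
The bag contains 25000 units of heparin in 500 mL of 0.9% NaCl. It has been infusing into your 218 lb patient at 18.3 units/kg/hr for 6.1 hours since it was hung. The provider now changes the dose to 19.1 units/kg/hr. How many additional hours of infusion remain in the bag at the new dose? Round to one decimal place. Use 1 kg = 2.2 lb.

7.4 hours

Initial rate:
Weight = 218 lb ÷ 2.2 lb/kg = 99.09091 kg
Dose = 18.3 units/kg/hr × 99.09091 kg = 1813.364 units/hr
Concentration = 25000 units ÷ 500 mL = 50 units/mL
Rate = 1813.364 units/hr ÷ 50 units/mL = 36.26727 mL/hr
Volume infused so far = 36.26727 mL/hr × 6.1 hr = 221.2304 mL
Volume remaining = 500 − 221.2304 = 278.7696 mL
New rate:
Dose = 19.1 units/kg/hr × 99.09091 kg = 1892.636 units/hr
Rate = 1892.636 units/hr ÷ 50 units/mL = 37.85273 mL/hr
Time remaining = 278.7696 mL ÷ 37.85273 mL/hr = 7.364585 hr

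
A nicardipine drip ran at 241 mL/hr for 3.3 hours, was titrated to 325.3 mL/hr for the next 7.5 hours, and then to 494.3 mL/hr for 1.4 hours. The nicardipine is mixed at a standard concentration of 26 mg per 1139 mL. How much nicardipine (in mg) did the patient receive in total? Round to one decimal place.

Concentration = 26 mg ÷ 1139 mL = 0.02282704 mg/mL
Stage 1: 241 mL/hr × 3.3 hr = 795.3 mL → 795.3 mL × 0.02282704 mg/mL = 18.15435 mg
Stage 2: 325.3 mL/hr × 7.5 hr = 2439.75 mL → 2439.75 mL × 0.02282704 mg/mL = 55.69227 mg
Stage 3: 494.3 mL/hr × 1.4 hr = 692.02 mL → 692.02 mL × 0.02282704 mg/mL = 15.79677 mg
Total = 18.15435 + 55.69227 + 15.79677 = 89.64339 mg

89.6 mg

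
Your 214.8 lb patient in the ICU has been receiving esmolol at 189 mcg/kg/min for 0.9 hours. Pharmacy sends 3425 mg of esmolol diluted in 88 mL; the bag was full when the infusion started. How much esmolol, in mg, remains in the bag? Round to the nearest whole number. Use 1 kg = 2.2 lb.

Weight = 214.8 lb ÷ 2.2 lb/kg = 97.63636 kg
Dose = 189 mcg/kg/min × 97.63636 kg = 18453.27 mcg/min
18453.27 mcg/min × 60 min/hr = 1107196 mcg/hr
Concentration = 3425 mg ÷ 88 mL = 38.92045 mg/mL = 38920.45 mcg/mL
Rate = 1107196 mcg/hr ÷ 38920.45 mcg/mL = 28.44767 mL/hr
Volume infused = 28.44767 mL/hr × 0.9 hr = 25.60291 mL
Volume remaining = 88 − 25.60291 = 62.39709 mL
Drug remaining = 62.39709 mL × 38920.45 mcg/mL = 2428523 mcg = 2428.523 mg

2429 mg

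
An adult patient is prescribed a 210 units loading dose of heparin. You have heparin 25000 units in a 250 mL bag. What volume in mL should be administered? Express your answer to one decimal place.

2.1 mL

Concentration = 25000 units ÷ 250 mL = 100 units/mL
Volume = 210 units ÷ 100 units/mL = 2.1 mL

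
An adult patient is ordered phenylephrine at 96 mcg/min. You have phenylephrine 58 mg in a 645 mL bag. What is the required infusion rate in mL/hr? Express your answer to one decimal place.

64.1 mL/hr

96 mcg/min × 60 min/hr = 5760 mcg/hr
Concentration = 58 mg ÷ 645 mL = 0.08992248 mg/mL = 89.92248 mcg/mL
Rate = 5760 mcg/hr ÷ 89.92248 mcg/mL = 64.05517 mL/hr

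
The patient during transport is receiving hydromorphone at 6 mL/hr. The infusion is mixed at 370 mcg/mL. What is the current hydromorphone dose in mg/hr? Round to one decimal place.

Concentration = 370 mcg/mL = 0.37 mg/mL
Drug rate = 6 mL/hr × 0.37 mg/mL = 2.22 mg/hr

2.2 mg/hr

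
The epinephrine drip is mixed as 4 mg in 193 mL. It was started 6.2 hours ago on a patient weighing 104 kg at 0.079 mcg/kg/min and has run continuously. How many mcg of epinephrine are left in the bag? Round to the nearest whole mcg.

944 mcg

Dose = 0.079 mcg/kg/min × 104 kg = 8.216 mcg/min
8.216 mcg/min × 60 min/hr = 492.96 mcg/hr
Concentration = 4 mg ÷ 193 mL = 0.02072539 mg/mL = 20.72539 mcg/mL
Rate = 492.96 mcg/hr ÷ 20.72539 mcg/mL = 23.78532 mL/hr
Volume infused = 23.78532 mL/hr × 6.2 hr = 147.469 mL
Volume remaining = 193 − 147.469 = 45.53102 mL
Drug remaining = 45.53102 mL × 20.72539 mcg/mL = 943.648 mcg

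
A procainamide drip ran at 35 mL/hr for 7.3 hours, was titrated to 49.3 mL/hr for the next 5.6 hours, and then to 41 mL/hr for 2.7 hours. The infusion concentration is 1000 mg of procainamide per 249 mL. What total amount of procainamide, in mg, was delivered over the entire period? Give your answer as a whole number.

Concentration = 1000 mg ÷ 249 mL = 4.016064 mg/mL
Stage 1: 35 mL/hr × 7.3 hr = 255.5 mL → 255.5 mL × 4.016064 mg/mL = 1026.104 mg
Stage 2: 49.3 mL/hr × 5.6 hr = 276.08 mL → 276.08 mL × 4.016064 mg/mL = 1108.755 mg
Stage 3: 41 mL/hr × 2.7 hr = 110.7 mL → 110.7 mL × 4.016064 mg/mL = 444.5783 mg
Total = 1026.104 + 1108.755 + 444.5783 = 2579.438 mg

2579 mg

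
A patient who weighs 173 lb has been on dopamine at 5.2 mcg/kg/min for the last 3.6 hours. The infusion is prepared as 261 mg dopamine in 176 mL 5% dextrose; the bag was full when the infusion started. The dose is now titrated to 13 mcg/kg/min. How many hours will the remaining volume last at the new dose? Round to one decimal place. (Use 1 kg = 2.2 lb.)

Initial rate:
Weight = 173 lb ÷ 2.2 lb/kg = 78.63636 kg
Dose = 5.2 mcg/kg/min × 78.63636 kg = 408.9091 mcg/min
408.9091 mcg/min × 60 min/hr = 24534.55 mcg/hr
Concentration = 261 mg ÷ 176 mL = 1.482955 mg/mL = 1482.955 mcg/mL
Rate = 24534.55 mcg/hr ÷ 1482.955 mcg/mL = 16.54437 mL/hr
Volume infused so far = 16.54437 mL/hr × 3.6 hr = 59.55972 mL
Volume remaining = 176 − 59.55972 = 116.4403 mL
New rate:
Dose = 13 mcg/kg/min × 78.63636 kg = 1022.273 mcg/min
1022.273 mcg/min × 60 min/hr = 61336.36 mcg/hr
Rate = 61336.36 mcg/hr ÷ 1482.955 mcg/mL = 41.36092 mL/hr
Time remaining = 116.4403 mL ÷ 41.36092 mL/hr = 2.815225 hr

2.8 hours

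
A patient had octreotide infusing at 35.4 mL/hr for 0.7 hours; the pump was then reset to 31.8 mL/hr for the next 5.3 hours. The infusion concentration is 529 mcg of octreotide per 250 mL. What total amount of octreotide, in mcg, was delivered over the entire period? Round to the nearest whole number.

409 mcg

Concentration = 529 mcg ÷ 250 mL = 2.116 mcg/mL
Stage 1: 35.4 mL/hr × 0.7 hr = 24.78 mL → 24.78 mL × 2.116 mcg/mL = 52.43448 mcg
Stage 2: 31.8 mL/hr × 5.3 hr = 168.54 mL → 168.54 mL × 2.116 mcg/mL = 356.6306 mcg
Total = 52.43448 + 356.6306 = 409.0651 mcg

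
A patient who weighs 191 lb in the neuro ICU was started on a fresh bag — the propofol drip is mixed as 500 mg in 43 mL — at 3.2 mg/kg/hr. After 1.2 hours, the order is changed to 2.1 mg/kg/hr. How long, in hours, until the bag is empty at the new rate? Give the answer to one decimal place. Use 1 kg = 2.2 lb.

Initial rate:
Weight = 191 lb ÷ 2.2 lb/kg = 86.81818 kg
Dose = 3.2 mg/kg/hr × 86.81818 kg = 277.8182 mg/hr
Concentration = 500 mg ÷ 43 mL = 11.62791 mg/mL
Rate = 277.8182 mg/hr ÷ 11.62791 mg/mL = 23.89236 mL/hr
Volume infused so far = 23.89236 mL/hr × 1.2 hr = 28.67084 mL
Volume remaining = 43 − 28.67084 = 14.32916 mL
New rate:
Dose = 2.1 mg/kg/hr × 86.81818 kg = 182.3182 mg/hr
Rate = 182.3182 mg/hr ÷ 11.62791 mg/mL = 15.67936 mL/hr
Time remaining = 14.32916 mL ÷ 15.67936 mL/hr = 0.9138868 hr

0.9 hours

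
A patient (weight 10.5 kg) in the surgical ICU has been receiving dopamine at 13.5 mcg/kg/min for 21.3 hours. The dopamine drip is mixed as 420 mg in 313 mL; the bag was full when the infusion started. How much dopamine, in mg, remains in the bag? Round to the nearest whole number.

239 mg

Dose = 13.5 mcg/kg/min × 10.5 kg = 141.75 mcg/min
141.75 mcg/min × 60 min/hr = 8505 mcg/hr
Concentration = 420 mg ÷ 313 mL = 1.341853 mg/mL = 1341.853 mcg/mL
Rate = 8505 mcg/hr ÷ 1341.853 mcg/mL = 6.33825 mL/hr
Volume infused = 6.33825 mL/hr × 21.3 hr = 135.0047 mL
Volume remaining = 313 − 135.0047 = 177.9953 mL
Drug remaining = 177.9953 mL × 1341.853 mcg/mL = 238843.5 mcg = 238.8435 mg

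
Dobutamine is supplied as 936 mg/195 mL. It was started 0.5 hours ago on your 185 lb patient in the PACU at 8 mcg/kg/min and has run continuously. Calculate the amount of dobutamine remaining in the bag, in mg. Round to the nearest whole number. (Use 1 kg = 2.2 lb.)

916 mg

Weight = 185 lb ÷ 2.2 lb/kg = 84.09091 kg
Dose = 8 mcg/kg/min × 84.09091 kg = 672.7273 mcg/min
672.7273 mcg/min × 60 min/hr = 40363.64 mcg/hr
Concentration = 936 mg ÷ 195 mL = 4.8 mg/mL = 4800 mcg/mL
Rate = 40363.64 mcg/hr ÷ 4800 mcg/mL = 8.409091 mL/hr
Volume infused = 8.409091 mL/hr × 0.5 hr = 4.204545 mL
Volume remaining = 195 − 4.204545 = 190.7955 mL
Drug remaining = 190.7955 mL × 4800 mcg/mL = 915818.2 mcg = 915.8182 mg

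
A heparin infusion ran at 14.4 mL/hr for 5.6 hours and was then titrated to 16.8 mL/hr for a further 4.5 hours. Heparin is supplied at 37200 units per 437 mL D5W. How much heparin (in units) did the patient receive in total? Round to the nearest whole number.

Concentration = 37200 units ÷ 437 mL = 85.12586 units/mL
Stage 1: 14.4 mL/hr × 5.6 hr = 80.64 mL → 80.64 mL × 85.12586 units/mL = 6864.549 units
Stage 2: 16.8 mL/hr × 4.5 hr = 75.6 mL → 75.6 mL × 85.12586 units/mL = 6435.515 units
Total = 6864.549 + 6435.515 = 13300.06 units

13300 units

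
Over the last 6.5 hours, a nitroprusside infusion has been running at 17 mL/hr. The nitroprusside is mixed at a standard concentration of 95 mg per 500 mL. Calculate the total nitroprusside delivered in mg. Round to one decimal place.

Concentration = 95 mg ÷ 500 mL = 0.19 mg/mL = 190 mcg/mL
Drug rate = 17 mL/hr × 190 mcg/mL = 3230 mcg/hr
Total = 3230 mcg/hr × 6.5 hr = 20995 mcg = 20.995 mg

21.0 mg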